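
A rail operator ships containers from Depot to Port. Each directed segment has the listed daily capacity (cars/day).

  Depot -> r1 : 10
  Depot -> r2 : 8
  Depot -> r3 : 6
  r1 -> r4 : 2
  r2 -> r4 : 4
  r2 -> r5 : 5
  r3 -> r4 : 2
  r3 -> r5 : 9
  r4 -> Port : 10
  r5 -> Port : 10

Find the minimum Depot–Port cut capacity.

Augment Depot→r1→r4→Port: bottleneck 2, flow now 2.
Augment Depot→r2→r4→Port: bottleneck 4, flow now 6.
Augment Depot→r2→r5→Port: bottleneck 4, flow now 10.
Augment Depot→r3→r4→Port: bottleneck 2, flow now 12.
Augment Depot→r3→r5→Port: bottleneck 4, flow now 16.
No augmenting path remains; maximum flow = 16.
By max-flow min-cut, the minimum cut capacity equals the max flow.
In the residual graph, reachable from Depot: {Depot, r1}.
Min-cut edges: Depot→r2 (8), Depot→r3 (6), r1→r4 (2); capacity 8 + 6 + 2 = 16.

16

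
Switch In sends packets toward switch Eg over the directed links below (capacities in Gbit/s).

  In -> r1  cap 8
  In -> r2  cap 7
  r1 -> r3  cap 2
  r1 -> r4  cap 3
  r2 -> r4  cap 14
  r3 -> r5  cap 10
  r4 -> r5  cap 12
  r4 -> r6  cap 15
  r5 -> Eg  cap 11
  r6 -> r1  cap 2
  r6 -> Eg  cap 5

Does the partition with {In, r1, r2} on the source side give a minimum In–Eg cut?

Given cut capacity: 2 + 3 + 14 = 19.
Augment In→r1→r3→r5→Eg: bottleneck 2, flow now 2.
Augment In→r1→r4→r5→Eg: bottleneck 3, flow now 5.
Augment In→r2→r4→r5→Eg: bottleneck 6, flow now 11.
Augment In→r2→r4→r6→Eg: bottleneck 1, flow now 12.
No augmenting path remains; maximum flow = 12.
In the residual graph, reachable from In: {In, r1}.
Min-cut edges: In→r2 (7), r1→r3 (2), r1→r4 (3); capacity 7 + 2 + 3 = 12.
Cut capacity 19 exceeds the max flow 12, so it is not minimum.

No — its capacity is 19, but the minimum cut has capacity 12.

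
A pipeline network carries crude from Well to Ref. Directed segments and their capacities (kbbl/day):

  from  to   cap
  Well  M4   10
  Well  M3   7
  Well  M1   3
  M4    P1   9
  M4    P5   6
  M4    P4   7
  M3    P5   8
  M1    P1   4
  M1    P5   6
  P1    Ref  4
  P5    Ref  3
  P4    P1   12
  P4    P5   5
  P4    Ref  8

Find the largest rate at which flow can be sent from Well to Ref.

14

Augment Well→M4→P1→Ref: bottleneck 4, flow now 4.
Augment Well→M4→P5→Ref: bottleneck 3, flow now 7.
Augment Well→M4→P4→Ref: bottleneck 3, flow now 10.
Augment Well→M3→P5→M4→P4→Ref: bottleneck 3, flow now 13. (uses reverse residual edge)
Augment Well→M1→P1→M4→P4→Ref: bottleneck 1, flow now 14. (uses reverse residual edge)
No augmenting path remains; maximum flow = 14.
In the residual graph, reachable from Well: {Well, M4, M3, M1, P1, P5}.
Min-cut edges: M4→P4 (7), P1→Ref (4), P5→Ref (3); capacity 7 + 4 + 3 = 14.
This cut is saturated, so no flow can exceed 14.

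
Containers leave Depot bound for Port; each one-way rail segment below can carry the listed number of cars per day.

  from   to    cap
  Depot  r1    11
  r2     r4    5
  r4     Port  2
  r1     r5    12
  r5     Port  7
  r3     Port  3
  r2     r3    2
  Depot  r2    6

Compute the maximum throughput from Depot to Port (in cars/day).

Augment Depot→r1→r5→Port: bottleneck 7, flow now 7.
Augment Depot→r2→r3→Port: bottleneck 2, flow now 9.
Augment Depot→r2→r4→Port: bottleneck 2, flow now 11.
No augmenting path remains; maximum flow = 11.
In the residual graph, reachable from Depot: {Depot, r1, r2, r4, r5}.
Min-cut edges: r2→r3 (2), r4→Port (2), r5→Port (7); capacity 2 + 2 + 7 = 11.
This cut is saturated, so no flow can exceed 11.

11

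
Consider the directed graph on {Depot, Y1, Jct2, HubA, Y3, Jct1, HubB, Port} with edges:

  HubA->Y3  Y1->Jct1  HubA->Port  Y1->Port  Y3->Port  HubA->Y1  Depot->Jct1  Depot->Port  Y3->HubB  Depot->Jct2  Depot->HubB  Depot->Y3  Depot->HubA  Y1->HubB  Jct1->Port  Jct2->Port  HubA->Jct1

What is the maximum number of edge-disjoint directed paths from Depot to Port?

5

Assign every edge capacity 1; by Menger, the answer equals the max flow.
Path Depot→Port (+1); total 1.
Path Depot→Jct2→Port (+1); total 2.
Path Depot→HubA→Port (+1); total 3.
Path Depot→Y3→Port (+1); total 4.
Path Depot→Jct1→Port (+1); total 5.
No residual Depot→Port path; max flow = 5.
Certifying cut of size 5: {Depot→HubA, Depot→Jct1, Depot→Jct2, Depot→Port, Depot→Y3}.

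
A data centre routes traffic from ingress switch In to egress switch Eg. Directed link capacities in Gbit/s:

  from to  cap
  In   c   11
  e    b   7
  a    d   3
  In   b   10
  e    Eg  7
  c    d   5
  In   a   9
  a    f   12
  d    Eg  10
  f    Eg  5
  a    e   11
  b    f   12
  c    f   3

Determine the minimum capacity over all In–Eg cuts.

Augment In→a→d→Eg: bottleneck 3, flow now 3.
Augment In→a→e→Eg: bottleneck 6, flow now 9.
Augment In→b→f→Eg: bottleneck 5, flow now 14.
Augment In→c→d→Eg: bottleneck 5, flow now 19.
No augmenting path remains; maximum flow = 19.
By max-flow min-cut, the minimum cut capacity equals the max flow.
In the residual graph, reachable from In: {In, b, c, f}.
Min-cut edges: In→a (9), c→d (5), f→Eg (5); capacity 9 + 5 + 5 = 19.

19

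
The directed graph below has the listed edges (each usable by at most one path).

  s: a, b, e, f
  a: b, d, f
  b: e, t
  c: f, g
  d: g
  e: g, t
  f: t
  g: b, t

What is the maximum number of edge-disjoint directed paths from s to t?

4

Assign every edge capacity 1; by Menger, the answer equals the max flow.
Path s→b→t (+1); total 1.
Path s→e→t (+1); total 2.
Path s→f→t (+1); total 3.
Path s→a→d→g→t (+1); total 4.
No residual s→t path; max flow = 4.
Certifying cut of size 4: {s→a, s→b, s→e, s→f}.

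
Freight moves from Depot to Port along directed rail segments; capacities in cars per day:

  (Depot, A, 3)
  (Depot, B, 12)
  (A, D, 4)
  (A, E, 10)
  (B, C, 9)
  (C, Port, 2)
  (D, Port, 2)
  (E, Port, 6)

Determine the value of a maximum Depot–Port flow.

5

Augment Depot→A→D→Port: bottleneck 2, flow now 2.
Augment Depot→A→E→Port: bottleneck 1, flow now 3.
Augment Depot→B→C→Port: bottleneck 2, flow now 5.
No augmenting path remains; maximum flow = 5.
In the residual graph, reachable from Depot: {Depot, B, C}.
Min-cut edges: Depot→A (3), C→Port (2); capacity 3 + 2 = 5.
This cut is saturated, so no flow can exceed 5.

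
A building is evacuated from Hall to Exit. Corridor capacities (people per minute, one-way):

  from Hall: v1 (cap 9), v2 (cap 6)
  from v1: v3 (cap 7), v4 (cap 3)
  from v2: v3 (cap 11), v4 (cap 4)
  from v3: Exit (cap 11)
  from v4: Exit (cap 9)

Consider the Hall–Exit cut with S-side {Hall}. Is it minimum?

Yes — it is a minimum cut (capacity 15).

Given cut capacity: 9 + 6 = 15.
Augment Hall→v1→v3→Exit: bottleneck 7, flow now 7.
Augment Hall→v1→v4→Exit: bottleneck 2, flow now 9.
Augment Hall→v2→v3→Exit: bottleneck 4, flow now 13.
Augment Hall→v2→v4→Exit: bottleneck 2, flow now 15.
No augmenting path remains; maximum flow = 15.
Cut capacity 15 equals the max flow, so it is a minimum cut.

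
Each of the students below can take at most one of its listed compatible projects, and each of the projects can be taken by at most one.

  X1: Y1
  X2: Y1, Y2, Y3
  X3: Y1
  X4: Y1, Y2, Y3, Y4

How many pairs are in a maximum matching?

Unit-capacity flow: source→left, listed edges, right→sink; max matching = max flow.
Augmenting path X1→Y1 (+1); matched 1.
Augmenting path X2→Y2 (+1); matched 2.
Augmenting path X4→Y3 (+1); matched 3.
No augmenting path remains; maximum matching = 3.
König certificate: {X2, X4, Y1} is a vertex cover of size 3 (every listed pair touches it), so no matching can be larger.

3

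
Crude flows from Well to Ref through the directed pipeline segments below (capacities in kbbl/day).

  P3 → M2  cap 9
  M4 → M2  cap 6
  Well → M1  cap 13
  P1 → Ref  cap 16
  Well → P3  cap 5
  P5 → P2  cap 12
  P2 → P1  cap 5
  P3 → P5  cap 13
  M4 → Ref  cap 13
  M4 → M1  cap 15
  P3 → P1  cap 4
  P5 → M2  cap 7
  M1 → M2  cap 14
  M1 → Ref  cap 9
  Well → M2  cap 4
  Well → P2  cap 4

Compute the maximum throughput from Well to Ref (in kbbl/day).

Augment Well→M1→Ref: bottleneck 9, flow now 9.
Augment Well→P3→P1→Ref: bottleneck 4, flow now 13.
Augment Well→P2→P1→Ref: bottleneck 4, flow now 17.
Augment Well→P3→P5→P2→P1→Ref: bottleneck 1, flow now 18.
No augmenting path remains; maximum flow = 18.
In the residual graph, reachable from Well: {Well, M1, M2}.
Min-cut edges: Well→P3 (5), Well→P2 (4), M1→Ref (9); capacity 5 + 4 + 9 = 18.
This cut is saturated, so no flow can exceed 18.

18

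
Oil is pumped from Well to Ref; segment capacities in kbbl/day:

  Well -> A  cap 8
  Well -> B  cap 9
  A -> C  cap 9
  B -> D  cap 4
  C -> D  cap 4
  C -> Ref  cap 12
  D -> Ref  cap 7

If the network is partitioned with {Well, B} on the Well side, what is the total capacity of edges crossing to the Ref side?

Edges leaving {Well, B}: Well→A (8), B→D (4).
Cut capacity = 8 + 4 = 12.

12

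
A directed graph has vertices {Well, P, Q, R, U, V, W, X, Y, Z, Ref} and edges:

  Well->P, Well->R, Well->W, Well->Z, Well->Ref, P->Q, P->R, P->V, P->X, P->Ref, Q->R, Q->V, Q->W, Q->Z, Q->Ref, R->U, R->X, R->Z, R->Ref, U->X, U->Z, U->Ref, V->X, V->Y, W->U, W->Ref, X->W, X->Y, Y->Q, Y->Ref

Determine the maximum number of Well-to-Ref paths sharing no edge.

4

Assign every edge capacity 1; by Menger, the answer equals the max flow.
Path Well→Ref (+1); total 1.
Path Well→P→Ref (+1); total 2.
Path Well→R→Ref (+1); total 3.
Path Well→W→Ref (+1); total 4.
No residual Well→Ref path; max flow = 4.
Certifying cut of size 4: {Well→P, Well→R, Well→Ref, Well→W}.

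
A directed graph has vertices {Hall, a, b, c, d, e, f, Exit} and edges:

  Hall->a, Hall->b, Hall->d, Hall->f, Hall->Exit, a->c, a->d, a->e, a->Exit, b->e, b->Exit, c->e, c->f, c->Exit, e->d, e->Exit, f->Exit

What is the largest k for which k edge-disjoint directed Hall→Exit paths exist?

Assign every edge capacity 1; by Menger, the answer equals the max flow.
Path Hall→Exit (+1); total 1.
Path Hall→a→Exit (+1); total 2.
Path Hall→b→Exit (+1); total 3.
Path Hall→f→Exit (+1); total 4.
No residual Hall→Exit path; max flow = 4.
Certifying cut of size 4: {Hall→Exit, Hall→a, Hall→b, Hall→f}.

4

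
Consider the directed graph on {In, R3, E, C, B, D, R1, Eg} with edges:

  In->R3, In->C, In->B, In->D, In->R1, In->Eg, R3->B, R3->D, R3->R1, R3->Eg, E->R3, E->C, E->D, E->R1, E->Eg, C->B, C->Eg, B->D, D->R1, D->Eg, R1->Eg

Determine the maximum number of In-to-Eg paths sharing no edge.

5

Assign every edge capacity 1; by Menger, the answer equals the max flow.
Path In→Eg (+1); total 1.
Path In→R3→Eg (+1); total 2.
Path In→C→Eg (+1); total 3.
Path In→D→Eg (+1); total 4.
Path In→R1→Eg (+1); total 5.
No residual In→Eg path; max flow = 5.
Certifying cut of size 5: {D→Eg, In→C, In→Eg, In→R3, R1→Eg}.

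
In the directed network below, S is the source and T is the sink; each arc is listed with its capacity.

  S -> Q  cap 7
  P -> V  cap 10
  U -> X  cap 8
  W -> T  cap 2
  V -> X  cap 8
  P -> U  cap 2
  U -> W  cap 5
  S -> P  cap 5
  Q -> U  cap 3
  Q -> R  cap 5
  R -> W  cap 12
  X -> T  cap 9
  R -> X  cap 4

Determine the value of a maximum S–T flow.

Augment S→P→U→W→T: bottleneck 2, flow now 2.
Augment S→P→V→X→T: bottleneck 3, flow now 5.
Augment S→Q→R→X→T: bottleneck 4, flow now 9.
Augment S→Q→U→X→T: bottleneck 2, flow now 11.
No augmenting path remains; maximum flow = 11.
In the residual graph, reachable from S: {S, P, Q, R, U, V, W, X}.
Min-cut edges: W→T (2), X→T (9); capacity 2 + 9 = 11.
This cut is saturated, so no flow can exceed 11.

11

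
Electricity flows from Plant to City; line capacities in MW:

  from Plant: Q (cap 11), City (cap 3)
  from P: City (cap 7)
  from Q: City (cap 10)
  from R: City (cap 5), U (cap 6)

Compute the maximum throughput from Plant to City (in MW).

13

Augment Plant→City: bottleneck 3, flow now 3.
Augment Plant→Q→City: bottleneck 10, flow now 13.
No augmenting path remains; maximum flow = 13.
In the residual graph, reachable from Plant: {Plant, Q}.
Min-cut edges: Plant→City (3), Q→City (10); capacity 3 + 10 = 13.
This cut is saturated, so no flow can exceed 13.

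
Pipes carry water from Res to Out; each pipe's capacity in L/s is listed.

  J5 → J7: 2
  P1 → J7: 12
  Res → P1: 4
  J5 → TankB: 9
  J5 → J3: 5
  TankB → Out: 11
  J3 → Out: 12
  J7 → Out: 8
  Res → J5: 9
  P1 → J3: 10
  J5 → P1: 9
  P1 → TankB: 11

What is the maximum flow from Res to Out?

Augment Res→P1→J3→Out: bottleneck 4, flow now 4.
Augment Res→J5→J3→Out: bottleneck 5, flow now 9.
Augment Res→J5→J7→Out: bottleneck 2, flow now 11.
Augment Res→J5→TankB→Out: bottleneck 2, flow now 13.
No augmenting path remains; maximum flow = 13.
In the residual graph, reachable from Res: {Res}.
Min-cut edges: Res→P1 (4), Res→J5 (9); capacity 4 + 9 = 13.
This cut is saturated, so no flow can exceed 13.

13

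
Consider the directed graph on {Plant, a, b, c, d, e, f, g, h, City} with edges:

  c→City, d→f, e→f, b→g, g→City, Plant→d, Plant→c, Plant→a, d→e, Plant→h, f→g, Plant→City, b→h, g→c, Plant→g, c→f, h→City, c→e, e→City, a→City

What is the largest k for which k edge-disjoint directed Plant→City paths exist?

Assign every edge capacity 1; by Menger, the answer equals the max flow.
Path Plant→City (+1); total 1.
Path Plant→a→City (+1); total 2.
Path Plant→c→City (+1); total 3.
Path Plant→g→City (+1); total 4.
Path Plant→h→City (+1); total 5.
Path Plant→d→e→City (+1); total 6.
No residual Plant→City path; max flow = 6.
Certifying cut of size 6: {Plant→City, Plant→a, Plant→c, Plant→d, Plant→g, Plant→h}.

6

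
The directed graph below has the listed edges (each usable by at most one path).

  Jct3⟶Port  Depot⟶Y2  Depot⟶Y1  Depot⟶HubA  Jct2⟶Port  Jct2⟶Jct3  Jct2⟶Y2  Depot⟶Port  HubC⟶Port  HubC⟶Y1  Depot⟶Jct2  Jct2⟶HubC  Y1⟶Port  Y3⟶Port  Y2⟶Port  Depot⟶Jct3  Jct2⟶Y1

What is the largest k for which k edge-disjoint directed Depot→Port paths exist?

5

Assign every edge capacity 1; by Menger, the answer equals the max flow.
Path Depot→Port (+1); total 1.
Path Depot→Jct2→Port (+1); total 2.
Path Depot→Y2→Port (+1); total 3.
Path Depot→Y1→Port (+1); total 4.
Path Depot→Jct3→Port (+1); total 5.
No residual Depot→Port path; max flow = 5.
Certifying cut of size 5: {Depot→Jct2, Depot→Jct3, Depot→Port, Depot→Y1, Depot→Y2}.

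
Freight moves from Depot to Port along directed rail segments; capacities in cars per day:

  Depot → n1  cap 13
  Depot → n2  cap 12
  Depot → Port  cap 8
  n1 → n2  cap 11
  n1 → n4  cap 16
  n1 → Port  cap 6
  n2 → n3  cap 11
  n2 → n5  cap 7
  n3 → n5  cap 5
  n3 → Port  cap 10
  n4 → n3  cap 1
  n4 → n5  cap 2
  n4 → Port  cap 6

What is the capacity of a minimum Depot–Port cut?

Augment Depot→Port: bottleneck 8, flow now 8.
Augment Depot→n1→Port: bottleneck 6, flow now 14.
Augment Depot→n1→n4→Port: bottleneck 6, flow now 20.
Augment Depot→n2→n3→Port: bottleneck 10, flow now 30.
No augmenting path remains; maximum flow = 30.
By max-flow min-cut, the minimum cut capacity equals the max flow.
In the residual graph, reachable from Depot: {Depot, n1, n2, n3, n4, n5}.
Min-cut edges: Depot→Port (8), n1→Port (6), n3→Port (10), n4→Port (6); capacity 8 + 6 + 10 + 6 = 30.

30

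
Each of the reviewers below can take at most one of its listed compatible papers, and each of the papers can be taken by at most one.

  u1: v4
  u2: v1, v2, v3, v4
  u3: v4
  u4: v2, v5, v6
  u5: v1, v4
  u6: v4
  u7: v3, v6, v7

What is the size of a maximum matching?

Unit-capacity flow: source→left, listed edges, right→sink; max matching = max flow.
Augmenting path u1→v4 (+1); matched 1.
Augmenting path u2→v1 (+1); matched 2.
Augmenting path u4→v2 (+1); matched 3.
Augmenting path u7→v3 (+1); matched 4.
Augmenting path u5→v1→u2→v2→u4→v5 (+1); matched 5.
No augmenting path remains; maximum matching = 5.
König certificate: {u2, u4, u5, u7, v4} is a vertex cover of size 5 (every listed pair touches it), so no matching can be larger.

5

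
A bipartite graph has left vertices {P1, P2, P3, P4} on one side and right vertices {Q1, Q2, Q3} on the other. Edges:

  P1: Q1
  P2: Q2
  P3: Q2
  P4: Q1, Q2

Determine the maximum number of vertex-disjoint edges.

Unit-capacity flow: source→left, listed edges, right→sink; max matching = max flow.
Augmenting path P1→Q1 (+1); matched 1.
Augmenting path P2→Q2 (+1); matched 2.
No augmenting path remains; maximum matching = 2.
König certificate: {Q1, Q2} is a vertex cover of size 2 (every listed pair touches it), so no matching can be larger.

2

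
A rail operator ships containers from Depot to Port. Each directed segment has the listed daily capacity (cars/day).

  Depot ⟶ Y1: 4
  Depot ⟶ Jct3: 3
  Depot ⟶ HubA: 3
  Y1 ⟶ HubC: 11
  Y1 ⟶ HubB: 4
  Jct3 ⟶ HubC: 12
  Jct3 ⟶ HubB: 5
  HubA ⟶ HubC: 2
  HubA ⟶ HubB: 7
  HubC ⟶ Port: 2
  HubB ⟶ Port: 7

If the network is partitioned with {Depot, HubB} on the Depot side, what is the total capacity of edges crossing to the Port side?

Edges leaving {Depot, HubB}: Depot→Y1 (4), Depot→Jct3 (3), Depot→HubA (3), HubB→Port (7).
Cut capacity = 4 + 3 + 3 + 7 = 17.

17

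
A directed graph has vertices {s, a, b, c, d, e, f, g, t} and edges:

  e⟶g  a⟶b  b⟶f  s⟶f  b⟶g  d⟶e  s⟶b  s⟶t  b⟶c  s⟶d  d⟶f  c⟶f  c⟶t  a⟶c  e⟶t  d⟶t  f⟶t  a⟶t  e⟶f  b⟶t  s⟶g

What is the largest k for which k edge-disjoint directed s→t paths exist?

Assign every edge capacity 1; by Menger, the answer equals the max flow.
Path s→t (+1); total 1.
Path s→b→t (+1); total 2.
Path s→d→t (+1); total 3.
Path s→f→t (+1); total 4.
No residual s→t path; max flow = 4.
Certifying cut of size 4: {s→b, s→d, s→f, s→t}.

4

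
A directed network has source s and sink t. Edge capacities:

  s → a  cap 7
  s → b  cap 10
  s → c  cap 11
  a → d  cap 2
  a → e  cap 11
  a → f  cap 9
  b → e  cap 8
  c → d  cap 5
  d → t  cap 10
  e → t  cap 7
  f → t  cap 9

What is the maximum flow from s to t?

Augment s→a→d→t: bottleneck 2, flow now 2.
Augment s→a→e→t: bottleneck 5, flow now 7.
Augment s→b→e→t: bottleneck 2, flow now 9.
Augment s→c→d→t: bottleneck 5, flow now 14.
Augment s→b→e→a→f→t: bottleneck 5, flow now 19. (uses reverse residual edge)
No augmenting path remains; maximum flow = 19.
In the residual graph, reachable from s: {s, b, c, e}.
Min-cut edges: s→a (7), c→d (5), e→t (7); capacity 7 + 5 + 7 = 19.
This cut is saturated, so no flow can exceed 19.

19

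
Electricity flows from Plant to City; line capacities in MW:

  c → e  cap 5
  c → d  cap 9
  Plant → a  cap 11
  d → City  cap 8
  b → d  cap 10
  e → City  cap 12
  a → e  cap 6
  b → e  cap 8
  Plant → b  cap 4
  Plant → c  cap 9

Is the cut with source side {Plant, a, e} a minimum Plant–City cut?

Given cut capacity: 4 + 9 + 12 = 25.
Augment Plant→a→e→City: bottleneck 6, flow now 6.
Augment Plant→b→d→City: bottleneck 4, flow now 10.
Augment Plant→c→d→City: bottleneck 4, flow now 14.
Augment Plant→c→e→City: bottleneck 5, flow now 19.
No augmenting path remains; maximum flow = 19.
In the residual graph, reachable from Plant: {Plant, a}.
Min-cut edges: Plant→b (4), Plant→c (9), a→e (6); capacity 4 + 9 + 6 = 19.
Cut capacity 25 exceeds the max flow 19, so it is not minimum.

No — its capacity is 25, but the minimum cut has capacity 19.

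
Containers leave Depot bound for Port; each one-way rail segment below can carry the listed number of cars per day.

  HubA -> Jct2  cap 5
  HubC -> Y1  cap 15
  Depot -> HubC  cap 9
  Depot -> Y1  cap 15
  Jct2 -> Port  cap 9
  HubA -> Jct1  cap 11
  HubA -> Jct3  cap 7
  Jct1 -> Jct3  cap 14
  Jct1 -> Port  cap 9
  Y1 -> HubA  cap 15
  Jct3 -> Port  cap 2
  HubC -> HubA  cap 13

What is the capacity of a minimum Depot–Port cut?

16

Augment Depot→Y1→HubA→Jct1→Port: bottleneck 9, flow now 9.
Augment Depot→Y1→HubA→Jct3→Port: bottleneck 2, flow now 11.
Augment Depot→Y1→HubA→Jct2→Port: bottleneck 4, flow now 15.
Augment Depot→HubC→HubA→Jct2→Port: bottleneck 1, flow now 16.
No augmenting path remains; maximum flow = 16.
By max-flow min-cut, the minimum cut capacity equals the max flow.
In the residual graph, reachable from Depot: {Depot, Y1, HubC, HubA, Jct1, Jct3}.
Min-cut edges: HubA→Jct2 (5), Jct1→Port (9), Jct3→Port (2); capacity 5 + 9 + 2 = 16.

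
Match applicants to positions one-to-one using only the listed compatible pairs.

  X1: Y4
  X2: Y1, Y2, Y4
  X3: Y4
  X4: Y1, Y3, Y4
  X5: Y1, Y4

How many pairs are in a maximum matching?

4

Unit-capacity flow: source→left, listed edges, right→sink; max matching = max flow.
Augmenting path X1→Y4 (+1); matched 1.
Augmenting path X2→Y1 (+1); matched 2.
Augmenting path X4→Y3 (+1); matched 3.
Augmenting path X5→Y1→X2→Y2 (+1); matched 4.
No augmenting path remains; maximum matching = 4.
König certificate: {X2, X4, X5, Y4} is a vertex cover of size 4 (every listed pair touches it), so no matching can be larger.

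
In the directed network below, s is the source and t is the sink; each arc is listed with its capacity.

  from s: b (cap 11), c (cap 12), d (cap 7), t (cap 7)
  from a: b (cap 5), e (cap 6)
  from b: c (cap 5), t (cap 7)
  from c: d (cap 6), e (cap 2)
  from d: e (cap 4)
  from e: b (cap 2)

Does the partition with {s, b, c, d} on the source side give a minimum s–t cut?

Given cut capacity: 7 + 7 + 2 + 4 = 20.
Augment s→t: bottleneck 7, flow now 7.
Augment s→b→t: bottleneck 7, flow now 14.
No augmenting path remains; maximum flow = 14.
In the residual graph, reachable from s: {s, b, c, d, e}.
Min-cut edges: s→t (7), b→t (7); capacity 7 + 7 = 14.
Cut capacity 20 exceeds the max flow 14, so it is not minimum.

No — its capacity is 20, but the minimum cut has capacity 14.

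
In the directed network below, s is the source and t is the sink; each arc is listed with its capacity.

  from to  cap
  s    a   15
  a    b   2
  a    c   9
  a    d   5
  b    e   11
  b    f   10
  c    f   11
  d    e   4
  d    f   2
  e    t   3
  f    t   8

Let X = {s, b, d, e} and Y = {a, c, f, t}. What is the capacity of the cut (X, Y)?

30

Edges leaving {s, b, d, e}: s→a (15), b→f (10), d→f (2), e→t (3).
Cut capacity = 15 + 10 + 2 + 3 = 30.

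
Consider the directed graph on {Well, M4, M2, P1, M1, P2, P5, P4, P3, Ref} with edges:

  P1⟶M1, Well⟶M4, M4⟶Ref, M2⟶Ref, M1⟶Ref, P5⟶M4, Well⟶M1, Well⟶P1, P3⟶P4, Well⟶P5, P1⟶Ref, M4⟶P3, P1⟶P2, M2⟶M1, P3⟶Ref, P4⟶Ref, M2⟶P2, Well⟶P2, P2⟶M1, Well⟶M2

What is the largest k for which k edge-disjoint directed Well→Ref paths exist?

5

Assign every edge capacity 1; by Menger, the answer equals the max flow.
Path Well→M4→Ref (+1); total 1.
Path Well→M2→Ref (+1); total 2.
Path Well→P1→Ref (+1); total 3.
Path Well→M1→Ref (+1); total 4.
Path Well→P5→M4→P3→Ref (+1); total 5.
No residual Well→Ref path; max flow = 5.
Certifying cut of size 5: {M1→Ref, Well→M2, Well→M4, Well→P1, Well→P5}.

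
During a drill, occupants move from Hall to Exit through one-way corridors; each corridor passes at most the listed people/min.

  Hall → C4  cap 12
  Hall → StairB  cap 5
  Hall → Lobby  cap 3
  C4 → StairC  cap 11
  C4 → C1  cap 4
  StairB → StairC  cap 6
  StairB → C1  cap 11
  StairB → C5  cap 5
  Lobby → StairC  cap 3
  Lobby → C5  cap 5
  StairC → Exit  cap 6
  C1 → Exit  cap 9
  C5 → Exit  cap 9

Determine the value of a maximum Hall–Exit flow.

18

Augment Hall→C4→StairC→Exit: bottleneck 6, flow now 6.
Augment Hall→C4→C1→Exit: bottleneck 4, flow now 10.
Augment Hall→StairB→C1→Exit: bottleneck 5, flow now 15.
Augment Hall→Lobby→C5→Exit: bottleneck 3, flow now 18.
No augmenting path remains; maximum flow = 18.
In the residual graph, reachable from Hall: {Hall, C4, StairC}.
Min-cut edges: Hall→StairB (5), Hall→Lobby (3), C4→C1 (4), StairC→Exit (6); capacity 5 + 3 + 4 + 6 = 18.
This cut is saturated, so no flow can exceed 18.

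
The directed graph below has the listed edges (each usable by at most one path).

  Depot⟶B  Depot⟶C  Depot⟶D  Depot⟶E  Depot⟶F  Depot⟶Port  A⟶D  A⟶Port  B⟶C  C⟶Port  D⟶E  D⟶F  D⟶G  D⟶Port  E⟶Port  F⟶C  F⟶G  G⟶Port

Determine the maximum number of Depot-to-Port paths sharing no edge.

5

Assign every edge capacity 1; by Menger, the answer equals the max flow.
Path Depot→Port (+1); total 1.
Path Depot→C→Port (+1); total 2.
Path Depot→D→Port (+1); total 3.
Path Depot→E→Port (+1); total 4.
Path Depot→F→G→Port (+1); total 5.
No residual Depot→Port path; max flow = 5.
Certifying cut of size 5: {C→Port, Depot→D, Depot→E, Depot→F, Depot→Port}.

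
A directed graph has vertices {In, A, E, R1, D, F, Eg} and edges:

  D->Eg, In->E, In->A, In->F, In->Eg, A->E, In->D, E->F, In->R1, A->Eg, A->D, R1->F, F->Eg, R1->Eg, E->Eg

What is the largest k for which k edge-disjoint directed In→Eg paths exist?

Assign every edge capacity 1; by Menger, the answer equals the max flow.
Path In→Eg (+1); total 1.
Path In→A→Eg (+1); total 2.
Path In→E→Eg (+1); total 3.
Path In→R1→Eg (+1); total 4.
Path In→D→Eg (+1); total 5.
Path In→F→Eg (+1); total 6.
No residual In→Eg path; max flow = 6.
Certifying cut of size 6: {In→A, In→D, In→E, In→Eg, In→F, In→R1}.

6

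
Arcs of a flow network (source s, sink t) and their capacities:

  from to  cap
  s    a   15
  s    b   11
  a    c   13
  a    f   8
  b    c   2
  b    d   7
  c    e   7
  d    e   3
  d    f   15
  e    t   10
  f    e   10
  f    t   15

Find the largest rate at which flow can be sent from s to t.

22

Augment s→a→f→t: bottleneck 8, flow now 8.
Augment s→a→c→e→t: bottleneck 7, flow now 15.
Augment s→b→d→e→t: bottleneck 3, flow now 18.
Augment s→b→d→f→t: bottleneck 4, flow now 22.
No augmenting path remains; maximum flow = 22.
In the residual graph, reachable from s: {s, a, b, c}.
Min-cut edges: a→f (8), b→d (7), c→e (7); capacity 8 + 7 + 7 = 22.
This cut is saturated, so no flow can exceed 22.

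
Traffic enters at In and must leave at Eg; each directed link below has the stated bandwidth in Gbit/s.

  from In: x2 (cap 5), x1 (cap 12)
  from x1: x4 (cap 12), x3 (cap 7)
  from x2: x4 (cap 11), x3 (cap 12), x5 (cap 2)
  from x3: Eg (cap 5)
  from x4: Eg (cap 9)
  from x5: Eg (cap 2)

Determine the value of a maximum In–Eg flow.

16

Augment In→x1→x3→Eg: bottleneck 5, flow now 5.
Augment In→x1→x4→Eg: bottleneck 7, flow now 12.
Augment In→x2→x4→Eg: bottleneck 2, flow now 14.
Augment In→x2→x5→Eg: bottleneck 2, flow now 16.
No augmenting path remains; maximum flow = 16.
In the residual graph, reachable from In: {In, x1, x2, x3, x4}.
Min-cut edges: x2→x5 (2), x3→Eg (5), x4→Eg (9); capacity 2 + 5 + 9 = 16.
This cut is saturated, so no flow can exceed 16.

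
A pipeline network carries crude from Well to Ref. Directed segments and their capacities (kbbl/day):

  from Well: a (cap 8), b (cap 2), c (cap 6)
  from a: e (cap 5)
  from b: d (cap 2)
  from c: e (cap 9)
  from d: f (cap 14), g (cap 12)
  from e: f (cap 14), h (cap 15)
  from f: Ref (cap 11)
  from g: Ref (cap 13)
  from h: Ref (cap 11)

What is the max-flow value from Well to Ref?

13

Augment Well→a→e→f→Ref: bottleneck 5, flow now 5.
Augment Well→b→d→f→Ref: bottleneck 2, flow now 7.
Augment Well→c→e→f→Ref: bottleneck 4, flow now 11.
Augment Well→c→e→h→Ref: bottleneck 2, flow now 13.
No augmenting path remains; maximum flow = 13.
In the residual graph, reachable from Well: {Well, a}.
Min-cut edges: Well→b (2), Well→c (6), a→e (5); capacity 2 + 6 + 5 = 13.
This cut is saturated, so no flow can exceed 13.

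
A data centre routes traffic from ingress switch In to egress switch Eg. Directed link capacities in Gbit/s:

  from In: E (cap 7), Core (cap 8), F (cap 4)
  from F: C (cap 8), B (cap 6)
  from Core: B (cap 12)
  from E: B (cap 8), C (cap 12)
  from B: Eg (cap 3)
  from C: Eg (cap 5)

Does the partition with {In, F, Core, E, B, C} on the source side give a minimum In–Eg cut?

Given cut capacity: 3 + 5 = 8.
Augment In→F→B→Eg: bottleneck 3, flow now 3.
Augment In→F→C→Eg: bottleneck 1, flow now 4.
Augment In→E→C→Eg: bottleneck 4, flow now 8.
No augmenting path remains; maximum flow = 8.
Cut capacity 8 equals the max flow, so it is a minimum cut.

Yes — it is a minimum cut (capacity 8).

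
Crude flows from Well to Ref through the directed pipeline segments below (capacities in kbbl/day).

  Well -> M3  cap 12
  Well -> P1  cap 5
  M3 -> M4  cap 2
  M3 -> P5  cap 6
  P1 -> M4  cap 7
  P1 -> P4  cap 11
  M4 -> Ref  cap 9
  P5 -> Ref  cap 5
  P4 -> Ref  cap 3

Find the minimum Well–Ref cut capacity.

12

Augment Well→M3→M4→Ref: bottleneck 2, flow now 2.
Augment Well→M3→P5→Ref: bottleneck 5, flow now 7.
Augment Well→P1→M4→Ref: bottleneck 5, flow now 12.
No augmenting path remains; maximum flow = 12.
By max-flow min-cut, the minimum cut capacity equals the max flow.
In the residual graph, reachable from Well: {Well, M3, P5}.
Min-cut edges: Well→P1 (5), M3→M4 (2), P5→Ref (5); capacity 5 + 2 + 5 = 12.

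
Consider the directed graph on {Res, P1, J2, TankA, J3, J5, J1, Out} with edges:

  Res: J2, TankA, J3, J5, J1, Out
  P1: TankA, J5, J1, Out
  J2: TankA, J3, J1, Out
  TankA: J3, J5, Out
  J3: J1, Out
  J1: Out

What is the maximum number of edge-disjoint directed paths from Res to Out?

Assign every edge capacity 1; by Menger, the answer equals the max flow.
Path Res→Out (+1); total 1.
Path Res→J2→Out (+1); total 2.
Path Res→TankA→Out (+1); total 3.
Path Res→J3→Out (+1); total 4.
Path Res→J1→Out (+1); total 5.
No residual Res→Out path; max flow = 5.
Certifying cut of size 5: {Res→J1, Res→J2, Res→J3, Res→Out, Res→TankA}.

5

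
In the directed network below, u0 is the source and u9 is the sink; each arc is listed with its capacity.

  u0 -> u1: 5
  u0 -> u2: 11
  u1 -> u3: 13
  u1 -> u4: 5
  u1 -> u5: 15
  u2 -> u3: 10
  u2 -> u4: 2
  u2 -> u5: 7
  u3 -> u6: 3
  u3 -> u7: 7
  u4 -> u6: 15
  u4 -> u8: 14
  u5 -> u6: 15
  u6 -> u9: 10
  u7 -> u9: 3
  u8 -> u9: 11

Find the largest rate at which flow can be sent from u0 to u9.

16

Augment u0→u1→u3→u6→u9: bottleneck 3, flow now 3.
Augment u0→u1→u3→u7→u9: bottleneck 2, flow now 5.
Augment u0→u2→u3→u7→u9: bottleneck 1, flow now 6.
Augment u0→u2→u4→u6→u9: bottleneck 2, flow now 8.
Augment u0→u2→u5→u6→u9: bottleneck 5, flow now 13.
Augment u0→u2→u3→u1→u4→u8→u9: bottleneck 3, flow now 16. (uses reverse residual edge)
No augmenting path remains; maximum flow = 16.
In the residual graph, reachable from u0: {u0}.
Min-cut edges: u0→u1 (5), u0→u2 (11); capacity 5 + 11 = 16.
This cut is saturated, so no flow can exceed 16.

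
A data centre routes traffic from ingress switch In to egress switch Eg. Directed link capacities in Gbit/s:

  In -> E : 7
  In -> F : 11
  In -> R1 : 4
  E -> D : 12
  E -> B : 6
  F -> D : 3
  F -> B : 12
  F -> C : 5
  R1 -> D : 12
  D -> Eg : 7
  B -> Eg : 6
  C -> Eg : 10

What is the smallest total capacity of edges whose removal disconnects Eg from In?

Augment In→E→D→Eg: bottleneck 7, flow now 7.
Augment In→F→B→Eg: bottleneck 6, flow now 13.
Augment In→F→C→Eg: bottleneck 5, flow now 18.
No augmenting path remains; maximum flow = 18.
By max-flow min-cut, the minimum cut capacity equals the max flow.
In the residual graph, reachable from In: {In, E, F, R1, D, B}.
Min-cut edges: F→C (5), D→Eg (7), B→Eg (6); capacity 5 + 7 + 6 = 18.

18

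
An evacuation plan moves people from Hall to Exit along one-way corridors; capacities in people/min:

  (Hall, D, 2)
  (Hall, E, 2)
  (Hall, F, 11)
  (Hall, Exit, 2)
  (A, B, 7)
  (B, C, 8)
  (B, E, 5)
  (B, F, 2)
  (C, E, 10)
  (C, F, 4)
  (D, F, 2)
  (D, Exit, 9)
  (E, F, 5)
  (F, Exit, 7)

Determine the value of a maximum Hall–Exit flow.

11

Augment Hall→Exit: bottleneck 2, flow now 2.
Augment Hall→D→Exit: bottleneck 2, flow now 4.
Augment Hall→F→Exit: bottleneck 7, flow now 11.
No augmenting path remains; maximum flow = 11.
In the residual graph, reachable from Hall: {Hall, E, F}.
Min-cut edges: Hall→D (2), Hall→Exit (2), F→Exit (7); capacity 2 + 2 + 7 = 11.
This cut is saturated, so no flow can exceed 11.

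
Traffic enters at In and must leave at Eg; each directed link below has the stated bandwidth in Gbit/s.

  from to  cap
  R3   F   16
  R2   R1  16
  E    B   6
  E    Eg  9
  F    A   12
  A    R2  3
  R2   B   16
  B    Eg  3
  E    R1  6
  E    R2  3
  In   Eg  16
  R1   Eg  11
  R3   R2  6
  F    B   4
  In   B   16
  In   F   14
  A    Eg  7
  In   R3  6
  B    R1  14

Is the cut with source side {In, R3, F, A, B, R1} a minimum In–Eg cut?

No — its capacity is 46, but the minimum cut has capacity 37.

Given cut capacity: 16 + 6 + 3 + 7 + 3 + 11 = 46.
Augment In→Eg: bottleneck 16, flow now 16.
Augment In→B→Eg: bottleneck 3, flow now 19.
Augment In→F→A→Eg: bottleneck 7, flow now 26.
Augment In→B→R1→Eg: bottleneck 11, flow now 37.
No augmenting path remains; maximum flow = 37.
In the residual graph, reachable from In: {In, R3, F, A, R2, B, R1}.
Min-cut edges: In→Eg (16), A→Eg (7), B→Eg (3), R1→Eg (11); capacity 16 + 7 + 3 + 11 = 37.
Cut capacity 46 exceeds the max flow 37, so it is not minimum.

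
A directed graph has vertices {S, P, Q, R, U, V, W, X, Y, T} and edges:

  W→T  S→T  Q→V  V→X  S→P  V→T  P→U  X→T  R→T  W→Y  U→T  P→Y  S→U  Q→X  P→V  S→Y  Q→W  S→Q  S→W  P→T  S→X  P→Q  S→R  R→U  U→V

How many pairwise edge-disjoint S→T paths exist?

7

Assign every edge capacity 1; by Menger, the answer equals the max flow.
Path S→T (+1); total 1.
Path S→P→T (+1); total 2.
Path S→R→T (+1); total 3.
Path S→U→T (+1); total 4.
Path S→W→T (+1); total 5.
Path S→X→T (+1); total 6.
Path S→Q→V→T (+1); total 7.
No residual S→T path; max flow = 7.
Certifying cut of size 7: {S→P, S→Q, S→R, S→T, S→U, S→W, S→X}.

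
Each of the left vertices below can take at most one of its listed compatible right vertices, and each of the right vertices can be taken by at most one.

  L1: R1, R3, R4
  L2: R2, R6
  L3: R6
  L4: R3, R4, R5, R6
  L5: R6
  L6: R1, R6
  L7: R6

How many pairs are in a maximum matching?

Unit-capacity flow: source→left, listed edges, right→sink; max matching = max flow.
Augmenting path L1→R1 (+1); matched 1.
Augmenting path L2→R2 (+1); matched 2.
Augmenting path L3→R6 (+1); matched 3.
Augmenting path L4→R3 (+1); matched 4.
Augmenting path L6→R1→L1→R4 (+1); matched 5.
No augmenting path remains; maximum matching = 5.
König certificate: {L1, L2, L4, L6, R6} is a vertex cover of size 5 (every listed pair touches it), so no matching can be larger.

5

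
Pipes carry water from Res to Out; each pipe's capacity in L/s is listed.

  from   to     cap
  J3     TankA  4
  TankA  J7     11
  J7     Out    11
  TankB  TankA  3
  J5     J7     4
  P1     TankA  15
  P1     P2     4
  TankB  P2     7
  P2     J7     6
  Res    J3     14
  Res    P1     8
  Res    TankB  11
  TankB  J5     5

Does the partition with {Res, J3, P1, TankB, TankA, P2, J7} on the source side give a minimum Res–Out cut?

Given cut capacity: 5 + 11 = 16.
Augment Res→J3→TankA→J7→Out: bottleneck 4, flow now 4.
Augment Res→P1→TankA→J7→Out: bottleneck 7, flow now 11.
No augmenting path remains; maximum flow = 11.
In the residual graph, reachable from Res: {Res, J3, P1, TankB, TankA, J5, P2, J7}.
Min-cut edges: J7→Out (11); capacity 11 = 11.
Cut capacity 16 exceeds the max flow 11, so it is not minimum.

No — its capacity is 16, but the minimum cut has capacity 11.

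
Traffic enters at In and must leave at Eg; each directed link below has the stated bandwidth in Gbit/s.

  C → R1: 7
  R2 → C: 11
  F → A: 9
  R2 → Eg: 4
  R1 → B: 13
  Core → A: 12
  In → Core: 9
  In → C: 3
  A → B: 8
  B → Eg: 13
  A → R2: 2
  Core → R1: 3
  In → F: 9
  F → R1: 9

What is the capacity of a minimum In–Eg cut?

Augment In→C→R1→B→Eg: bottleneck 3, flow now 3.
Augment In→F→R1→B→Eg: bottleneck 9, flow now 12.
Augment In→Core→R1→B→Eg: bottleneck 1, flow now 13.
Augment In→Core→A→R2→Eg: bottleneck 2, flow now 15.
No augmenting path remains; maximum flow = 15.
By max-flow min-cut, the minimum cut capacity equals the max flow.
In the residual graph, reachable from In: {In, C, F, Core, R1, A, B}.
Min-cut edges: A→R2 (2), B→Eg (13); capacity 2 + 13 = 15.

15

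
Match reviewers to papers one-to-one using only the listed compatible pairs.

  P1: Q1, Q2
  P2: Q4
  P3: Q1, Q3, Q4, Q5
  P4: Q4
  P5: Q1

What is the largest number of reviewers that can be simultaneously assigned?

4

Unit-capacity flow: source→left, listed edges, right→sink; max matching = max flow.
Augmenting path P1→Q1 (+1); matched 1.
Augmenting path P2→Q4 (+1); matched 2.
Augmenting path P3→Q3 (+1); matched 3.
Augmenting path P5→Q1→P1→Q2 (+1); matched 4.
No augmenting path remains; maximum matching = 4.
König certificate: {P1, P3, P5, Q4} is a vertex cover of size 4 (every listed pair touches it), so no matching can be larger.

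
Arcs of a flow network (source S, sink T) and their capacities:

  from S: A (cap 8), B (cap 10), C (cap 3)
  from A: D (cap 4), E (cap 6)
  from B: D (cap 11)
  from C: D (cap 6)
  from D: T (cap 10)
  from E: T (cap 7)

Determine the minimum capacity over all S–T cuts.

Augment S→A→D→T: bottleneck 4, flow now 4.
Augment S→A→E→T: bottleneck 4, flow now 8.
Augment S→B→D→T: bottleneck 6, flow now 14.
Augment S→B→D→A→E→T: bottleneck 2, flow now 16. (uses reverse residual edge)
No augmenting path remains; maximum flow = 16.
By max-flow min-cut, the minimum cut capacity equals the max flow.
In the residual graph, reachable from S: {S, A, B, C, D}.
Min-cut edges: A→E (6), D→T (10); capacity 6 + 10 = 16.

16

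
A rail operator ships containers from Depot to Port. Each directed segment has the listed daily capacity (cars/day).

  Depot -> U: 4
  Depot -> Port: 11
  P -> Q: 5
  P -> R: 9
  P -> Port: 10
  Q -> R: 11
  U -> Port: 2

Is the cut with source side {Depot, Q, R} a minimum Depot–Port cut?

No — its capacity is 15, but the minimum cut has capacity 13.

Given cut capacity: 4 + 11 = 15.
Augment Depot→Port: bottleneck 11, flow now 11.
Augment Depot→U→Port: bottleneck 2, flow now 13.
No augmenting path remains; maximum flow = 13.
In the residual graph, reachable from Depot: {Depot, U}.
Min-cut edges: Depot→Port (11), U→Port (2); capacity 11 + 2 = 13.
Cut capacity 15 exceeds the max flow 13, so it is not minimum.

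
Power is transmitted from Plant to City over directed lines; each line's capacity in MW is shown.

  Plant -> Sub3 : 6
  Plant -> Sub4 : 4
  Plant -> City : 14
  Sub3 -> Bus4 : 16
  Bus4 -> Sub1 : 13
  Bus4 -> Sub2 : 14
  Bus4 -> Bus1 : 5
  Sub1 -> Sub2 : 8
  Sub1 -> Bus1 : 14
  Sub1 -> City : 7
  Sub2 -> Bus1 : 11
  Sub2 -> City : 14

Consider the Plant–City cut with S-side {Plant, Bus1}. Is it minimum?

No — its capacity is 24, but the minimum cut has capacity 20.

Given cut capacity: 6 + 4 + 14 = 24.
Augment Plant→City: bottleneck 14, flow now 14.
Augment Plant→Sub3→Bus4→Sub1→City: bottleneck 6, flow now 20.
No augmenting path remains; maximum flow = 20.
In the residual graph, reachable from Plant: {Plant, Sub4}.
Min-cut edges: Plant→Sub3 (6), Plant→City (14); capacity 6 + 14 = 20.
Cut capacity 24 exceeds the max flow 20, so it is not minimum.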